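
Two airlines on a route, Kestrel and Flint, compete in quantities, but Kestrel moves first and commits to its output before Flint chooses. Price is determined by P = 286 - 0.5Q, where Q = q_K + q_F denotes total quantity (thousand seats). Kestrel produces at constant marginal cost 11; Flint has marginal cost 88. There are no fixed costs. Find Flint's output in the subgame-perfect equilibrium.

The follower Flint best-responds to any q_K: π_F = (286 - 0.5Q)q_F - 88q_F.
Follower FOC: 198 - (1/2)q_K - q_F = 0, so q_F(q_K) = (198 - (1/2)q_K).
The leader anticipates this reaction. Substituting into P = 286 - 0.5Q gives P = 187 - (1/4)q_K, so π_K = (187 - (1/4)q_K)q_K - 11q_K.
The leader's first-order condition 176 - (1/2)q_K = 0 yields q_K = 352.
Then q_F = (198 - (1/2)·352) = 22.

22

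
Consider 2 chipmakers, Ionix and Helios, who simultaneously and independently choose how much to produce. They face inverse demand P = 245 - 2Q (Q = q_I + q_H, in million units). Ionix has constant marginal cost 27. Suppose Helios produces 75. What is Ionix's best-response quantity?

With the rival's output fixed at 75, Ionix's profit is π_I = (245 - 2·75 - 2q_I)q_I - (27q_I) = (95 - 2q_I)q_I - (27q_I).
∂π_I/∂q_I = 68 - 4q_I = 0, so q_I = 17.

17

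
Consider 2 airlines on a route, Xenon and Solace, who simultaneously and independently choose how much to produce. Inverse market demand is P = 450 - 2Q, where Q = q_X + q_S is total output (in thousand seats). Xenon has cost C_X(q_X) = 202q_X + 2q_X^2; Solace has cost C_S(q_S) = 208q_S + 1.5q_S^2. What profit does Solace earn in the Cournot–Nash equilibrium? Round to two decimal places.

Xenon's profit: π_X = (450 - 2Q)q_X - (202q_X + 2q_X²). Setting ∂π_X/∂q_X = 0: 248 - 8q_X - 2(q_S) = 0.
Solace's first-order condition: 242 - 7q_S - 2(q_X) = 0.
Best responses: q_X = (248 - 2q_S)/8, q_S = (242 - 2q_X)/7.
Substituting one into the other gives q_X = 313/13 and q_S = 360/13.
Price P = 450 - 2·(673/13) = 346.4615.
Solace's profit: 346.4615·(360/13) - 208·(360/13) - (3/2)(360/13)² = 2684.0237.

2684.02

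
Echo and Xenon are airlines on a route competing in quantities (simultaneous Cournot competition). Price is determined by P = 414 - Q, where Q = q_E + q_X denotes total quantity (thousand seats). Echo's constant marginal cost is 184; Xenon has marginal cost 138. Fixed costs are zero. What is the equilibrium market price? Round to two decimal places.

Echo's profit: π_E = (414 - Q)q_E - (184q_E). Setting ∂π_E/∂q_E = 0: 230 - 2q_E - (q_X) = 0.
Xenon's profit: π_X = (414 - Q)q_X - (138q_X). Setting ∂π_X/∂q_X = 0: 276 - 2q_X - (q_E) = 0.
Rearranging gives the reaction functions q_E = (230 - q_X)/2 and q_X = (276 - q_E)/2.
Solving the pair: q_E = 184/3, q_X = 322/3.
Total output Q = 506/3, so price P = 414 - 506/3 = 736/3.

245.33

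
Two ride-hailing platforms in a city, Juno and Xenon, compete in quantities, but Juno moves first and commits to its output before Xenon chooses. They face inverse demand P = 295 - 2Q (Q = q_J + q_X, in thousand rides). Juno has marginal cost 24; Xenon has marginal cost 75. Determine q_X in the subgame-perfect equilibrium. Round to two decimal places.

Solve by backward induction. Given q_J, the follower Xenon maximises π_X = (295 - 2q_J - 2q_X)q_X - 75q_X.
∂π_X/∂q_X = 220 - 2q_J - 4q_X = 0 gives the reaction function q_X = (220 - 2q_J)/4.
The leader anticipates this reaction. Substituting into P = 295 - 2Q gives P = 185 - q_J, so π_J = (185 - q_J)q_J - 24q_J.
Leader FOC: 161 - 2q_J = 0, so q_J = 161/2.
Then q_X = (220 - 2·(161/2))/4 = 59/4.

14.75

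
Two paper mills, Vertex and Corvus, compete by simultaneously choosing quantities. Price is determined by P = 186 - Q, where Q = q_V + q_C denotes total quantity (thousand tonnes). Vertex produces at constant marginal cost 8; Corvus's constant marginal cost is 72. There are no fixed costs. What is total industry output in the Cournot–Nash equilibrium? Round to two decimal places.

97.33

Vertex's profit: π_V = (186 - Q)q_V - (8q_V). Setting ∂π_V/∂q_V = 0: 178 - 2q_V - (q_C) = 0.
Corvus's profit: π_C = (186 - Q)q_C - (72q_C). Setting ∂π_C/∂q_C = 0: 114 - 2q_C - (q_V) = 0.
Best responses: q_V = (178 - q_C)/2, q_C = (114 - q_V)/2.
Solving the pair: q_V = 242/3, q_C = 50/3.
Total output Q = 242/3 + 50/3 = 292/3.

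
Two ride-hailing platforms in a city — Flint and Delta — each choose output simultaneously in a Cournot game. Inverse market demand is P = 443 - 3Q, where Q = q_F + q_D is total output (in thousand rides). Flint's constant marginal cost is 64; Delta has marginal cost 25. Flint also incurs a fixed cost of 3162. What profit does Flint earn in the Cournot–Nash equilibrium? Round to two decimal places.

Flint's profit: π_F = (443 - 3Q)q_F - (64q_F). Setting ∂π_F/∂q_F = 0: 379 - 6q_F - 3(q_D) = 0.
Delta's profit: π_D = (443 - 3Q)q_D - (25q_D). Setting ∂π_D/∂q_D = 0: 418 - 6q_D - 3(q_F) = 0.
Rearranging gives the reaction functions q_F = (379 - 3q_D)/6 and q_D = (418 - 3q_F)/6.
Substituting one into the other gives q_F = 340/9 and q_D = 457/9.
Price P = 443 - 3·(797/9) = 532/3.
Flint's profit: (532/3 - 64)·(340/9) - 3162 = 1119.4815.

1119.48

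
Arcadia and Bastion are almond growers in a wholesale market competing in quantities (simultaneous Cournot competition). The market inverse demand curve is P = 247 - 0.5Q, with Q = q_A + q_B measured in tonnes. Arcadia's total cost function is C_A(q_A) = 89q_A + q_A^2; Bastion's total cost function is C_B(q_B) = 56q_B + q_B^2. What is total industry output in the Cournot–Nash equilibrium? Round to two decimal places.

Arcadia's profit: π_A = (247 - 0.5Q)q_A - (89q_A + q_A²). Setting ∂π_A/∂q_A = 0: 158 - 3q_A - (1/2)(q_B) = 0.
Bastion's first-order condition: 191 - 3q_B - (1/2)(q_A) = 0.
Best responses: q_A = (158 - (1/2)q_B)/3, q_B = (191 - (1/2)q_A)/3.
Substituting one into the other gives q_A = 1514/35 and q_B = 1976/35.
Total output Q = 1514/35 + 1976/35 = 698/7.

99.71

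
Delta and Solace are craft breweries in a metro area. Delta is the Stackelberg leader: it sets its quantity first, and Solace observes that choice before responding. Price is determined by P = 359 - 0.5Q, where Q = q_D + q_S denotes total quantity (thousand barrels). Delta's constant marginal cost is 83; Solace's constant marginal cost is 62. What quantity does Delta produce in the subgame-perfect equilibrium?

255

The follower Solace best-responds to any q_D: π_S = (359 - 0.5Q)q_S - 62q_S.
Setting the follower's marginal profit to zero, 297 - (1/2)q_D - q_S = 0, i.e. q_S = (297 - (1/2)q_D).
The leader anticipates this reaction. Substituting into P = 359 - 0.5Q gives P = 421/2 - (1/4)q_D, so π_D = (421/2 - (1/4)q_D)q_D - 83q_D.
Leader FOC: 255/2 - (1/2)q_D = 0, so q_D = 255.
Then q_S = (297 - (1/2)·255) = 339/2.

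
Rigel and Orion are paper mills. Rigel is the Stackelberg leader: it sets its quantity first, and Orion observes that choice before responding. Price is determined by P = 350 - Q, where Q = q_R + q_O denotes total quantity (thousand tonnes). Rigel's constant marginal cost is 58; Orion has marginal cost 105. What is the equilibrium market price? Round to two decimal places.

142.75

Solve by backward induction. Given q_R, the follower Orion maximises π_O = (350 - q_R - q_O)q_O - 105q_O.
Setting the follower's marginal profit to zero, 245 - q_R - 2q_O = 0, i.e. q_O = (245 - q_R)/2.
The leader anticipates this reaction. Substituting into P = 350 - Q gives P = 455/2 - (1/2)q_R, so π_R = (455/2 - (1/2)q_R)q_R - 58q_R.
Maximising: ∂π_R/∂q_R = 339/2 - q_R = 0, giving q_R = 339/2.
Then q_O = (245 - 339/2)/2 = 151/4.
Total output Q = 829/4, so price P = 350 - 829/4 = 571/4.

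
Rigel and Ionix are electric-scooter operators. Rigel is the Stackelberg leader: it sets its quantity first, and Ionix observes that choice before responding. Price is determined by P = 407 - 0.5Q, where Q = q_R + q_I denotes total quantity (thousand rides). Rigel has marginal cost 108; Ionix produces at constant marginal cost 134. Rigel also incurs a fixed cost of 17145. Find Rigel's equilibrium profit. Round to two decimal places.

Solve by backward induction. Given q_R, the follower Ionix maximises π_I = (407 - (1/2)q_R - (1/2)q_I)q_I - 134q_I.
∂π_I/∂q_I = 273 - (1/2)q_R - q_I = 0 gives the reaction function q_I = (273 - (1/2)q_R).
The leader anticipates this reaction. Substituting into P = 407 - 0.5Q gives P = 541/2 - (1/4)q_R, so π_R = (541/2 - (1/4)q_R)q_R - 108q_R.
Leader FOC: 325/2 - (1/2)q_R = 0, so q_R = 325.
Then q_I = (273 - (1/2)·325) = 221/2.
Price P = 407 - (1/2)·(871/2) = 757/4.
Rigel's profit: (757/4 - 108)·325 - 17145 = 9261.2500.

9261.25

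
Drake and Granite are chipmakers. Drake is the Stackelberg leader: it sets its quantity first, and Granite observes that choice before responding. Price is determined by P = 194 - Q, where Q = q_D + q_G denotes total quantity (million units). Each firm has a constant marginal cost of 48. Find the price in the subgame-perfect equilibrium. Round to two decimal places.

The follower Granite best-responds to any q_D: π_G = (194 - Q)q_G - 48q_G.
Follower FOC: 146 - q_D - 2q_G = 0, so q_G(q_D) = (146 - q_D)/2.
The leader anticipates this reaction. Substituting into P = 194 - Q gives P = 121 - (1/2)q_D, so π_D = (121 - (1/2)q_D)q_D - 48q_D.
Leader FOC: 73 - q_D = 0, so q_D = 73.
Then q_G = (146 - 73)/2 = 73/2.
Total output Q = 219/2, so price P = 194 - 219/2 = 169/2.

84.50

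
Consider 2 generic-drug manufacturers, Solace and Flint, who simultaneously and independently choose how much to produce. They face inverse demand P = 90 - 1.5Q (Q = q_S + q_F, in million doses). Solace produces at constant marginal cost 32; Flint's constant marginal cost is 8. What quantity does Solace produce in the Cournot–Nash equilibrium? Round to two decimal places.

Solace's profit: π_S = (90 - 1.5Q)q_S - (32q_S). Setting ∂π_S/∂q_S = 0: 58 - 3q_S - (3/2)(q_F) = 0.
Flint's first-order condition: 82 - 3q_F - (3/2)(q_S) = 0.
Rearranging gives the reaction functions q_S = (58 - (3/2)q_F)/3 and q_F = (82 - (3/2)q_S)/3.
Substituting one into the other gives q_S = 68/9 and q_F = 212/9.

7.56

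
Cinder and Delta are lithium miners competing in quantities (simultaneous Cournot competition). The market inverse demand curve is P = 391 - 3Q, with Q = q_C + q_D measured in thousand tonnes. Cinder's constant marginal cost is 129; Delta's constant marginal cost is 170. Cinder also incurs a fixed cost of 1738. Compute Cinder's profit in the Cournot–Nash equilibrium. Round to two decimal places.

Cinder's profit: π_C = (391 - 3Q)q_C - (129q_C). Setting ∂π_C/∂q_C = 0: 262 - 6q_C - 3(q_D) = 0.
Delta's first-order condition: 221 - 6q_D - 3(q_C) = 0.
So q_C = (262 - 3q_D)/6 and q_D = (221 - 3q_C)/6.
Solving the pair: q_C = 101/3, q_D = 20.
Price P = 391 - 3·(161/3) = 230.
Cinder's profit: (230 - 129)·(101/3) - 1738 = 1662.3333.

1662.33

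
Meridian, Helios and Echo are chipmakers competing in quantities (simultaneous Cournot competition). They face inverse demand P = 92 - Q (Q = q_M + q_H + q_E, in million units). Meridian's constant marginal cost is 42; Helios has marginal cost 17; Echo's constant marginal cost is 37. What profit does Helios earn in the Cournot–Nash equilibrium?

900

Meridian's profit: π_M = (92 - Q)q_M - (42q_M). Setting ∂π_M/∂q_M = 0: 50 - 2q_M - (q_H + q_E) = 0.
Helios's profit: π_H = (92 - Q)q_H - (17q_H). Setting ∂π_H/∂q_H = 0: 75 - 2q_H - (q_M + q_E) = 0.
Echo's first-order condition: 55 - 2q_E - (q_M + q_H) = 0.
Adding the 3 conditions: 180 − 2Q − 2Q = 0, i.e. Q = 45.
Back-substituting: q_M = (50 − 45) = 5, q_H = (75 − 45) = 30, q_E = (55 − 45) = 10.
Price P = 92 - 45 = 47.
Helios's profit: (47 - 17)·30 = 900.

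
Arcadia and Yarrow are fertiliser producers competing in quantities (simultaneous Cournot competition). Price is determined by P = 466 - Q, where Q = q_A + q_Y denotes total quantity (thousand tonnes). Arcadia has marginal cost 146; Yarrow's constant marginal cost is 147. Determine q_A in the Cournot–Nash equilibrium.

Arcadia's profit: π_A = (466 - Q)q_A - (146q_A). Setting ∂π_A/∂q_A = 0: 320 - 2q_A - (q_Y) = 0.
Yarrow's first-order condition: 319 - 2q_Y - (q_A) = 0.
Best responses: q_A = (320 - q_Y)/2, q_Y = (319 - q_A)/2.
Substituting one into the other gives q_A = 107 and q_Y = 106.

107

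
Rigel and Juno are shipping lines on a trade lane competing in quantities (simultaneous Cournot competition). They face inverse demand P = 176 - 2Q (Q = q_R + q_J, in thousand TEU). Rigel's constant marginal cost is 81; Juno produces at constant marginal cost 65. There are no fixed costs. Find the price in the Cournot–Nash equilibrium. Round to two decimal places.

107.33

Rigel's profit: π_R = (176 - 2Q)q_R - (81q_R). Setting ∂π_R/∂q_R = 0: 95 - 4q_R - 2(q_J) = 0.
Juno's profit: π_J = (176 - 2Q)q_J - (65q_J). Setting ∂π_J/∂q_J = 0: 111 - 4q_J - 2(q_R) = 0.
Rearranging gives the reaction functions q_R = (95 - 2q_J)/4 and q_J = (111 - 2q_R)/4.
Solving the pair: q_R = 79/6, q_J = 127/6.
Total output Q = 103/3, so price P = 176 - 2·(103/3) = 322/3.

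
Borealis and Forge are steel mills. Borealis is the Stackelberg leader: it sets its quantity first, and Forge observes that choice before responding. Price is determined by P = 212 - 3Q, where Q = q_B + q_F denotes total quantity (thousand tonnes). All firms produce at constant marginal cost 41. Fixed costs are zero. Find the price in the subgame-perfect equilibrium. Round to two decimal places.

The follower Forge best-responds to any q_B: π_F = (212 - 3Q)q_F - 41q_F.
Follower FOC: 171 - 3q_B - 6q_F = 0, so q_F(q_B) = (171 - 3q_B)/6.
Borealis substitutes q_F(q_B) into its own profit: π_B = q_B(212 - 3q_B - (171 - 3q_B)/2) - 41q_B = (253/2 - (3/2)q_B)q_B - 41q_B.
Leader FOC: 171/2 - 3q_B = 0, so q_B = 57/2.
Then q_F = (171 - 3·(57/2))/6 = 57/4.
Total output Q = 171/4, so price P = 212 - 3·(171/4) = 335/4.

83.75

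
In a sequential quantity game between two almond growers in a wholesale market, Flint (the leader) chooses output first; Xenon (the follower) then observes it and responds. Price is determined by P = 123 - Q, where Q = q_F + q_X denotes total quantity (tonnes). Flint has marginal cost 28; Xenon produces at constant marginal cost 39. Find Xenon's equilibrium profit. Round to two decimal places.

240.25

The follower Xenon best-responds to any q_F: π_X = (123 - Q)q_X - 39q_X.
∂π_X/∂q_X = 84 - q_F - 2q_X = 0 gives the reaction function q_X = (84 - q_F)/2.
Flint substitutes q_X(q_F) into its own profit: π_F = q_F(123 - q_F - (84 - q_F)/2) - 28q_F = (81 - (1/2)q_F)q_F - 28q_F.
Leader FOC: 53 - q_F = 0, so q_F = 53.
Then q_X = (84 - 53)/2 = 31/2.
Price P = 123 - 137/2 = 109/2.
Xenon's profit: (109/2 - 39)·(31/2) = 961/4.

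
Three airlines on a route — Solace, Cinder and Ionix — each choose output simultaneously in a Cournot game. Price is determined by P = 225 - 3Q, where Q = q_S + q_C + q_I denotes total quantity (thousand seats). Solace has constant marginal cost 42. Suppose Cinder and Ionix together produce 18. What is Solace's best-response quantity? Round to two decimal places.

With rivals' combined output fixed at 18, Solace's profit is π_S = (225 - 3·18 - 3q_S)q_S - (42q_S) = (171 - 3q_S)q_S - (42q_S).
∂π_S/∂q_S = 129 - 6q_S = 0, so q_S = 43/2.

21.50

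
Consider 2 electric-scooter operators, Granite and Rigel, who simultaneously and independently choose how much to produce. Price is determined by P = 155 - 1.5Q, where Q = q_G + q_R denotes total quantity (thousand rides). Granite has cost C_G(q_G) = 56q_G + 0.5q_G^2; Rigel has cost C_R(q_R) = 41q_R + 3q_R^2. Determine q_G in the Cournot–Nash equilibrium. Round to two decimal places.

21.33

Granite's profit: π_G = (155 - 1.5Q)q_G - (56q_G + (1/2)q_G²). Setting ∂π_G/∂q_G = 0: 99 - 4q_G - (3/2)(q_R) = 0.
Rigel's profit: π_R = (155 - 1.5Q)q_R - (41q_R + 3q_R²). Setting ∂π_R/∂q_R = 0: 114 - 9q_R - (3/2)(q_G) = 0.
Best responses: q_G = (99 - (3/2)q_R)/4, q_R = (114 - (3/2)q_G)/9.
Substituting one into the other gives q_G = 64/3 and q_R = 82/9.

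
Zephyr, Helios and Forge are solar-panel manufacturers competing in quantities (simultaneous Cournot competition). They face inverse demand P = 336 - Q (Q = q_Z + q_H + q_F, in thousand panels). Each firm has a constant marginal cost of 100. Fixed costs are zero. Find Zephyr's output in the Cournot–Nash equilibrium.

59

A representative firm's profit is π_i = q_i(336 - Q) - 100q_i.
First-order condition (treating rivals' output as given): 236 - 2q_i - Σ_{j≠i} q_j = 0.
With identical firms every q_j equals q_i, so Σ_{j≠i} q_j = 2q_i and 236 = 4q_i, giving q_i = 59.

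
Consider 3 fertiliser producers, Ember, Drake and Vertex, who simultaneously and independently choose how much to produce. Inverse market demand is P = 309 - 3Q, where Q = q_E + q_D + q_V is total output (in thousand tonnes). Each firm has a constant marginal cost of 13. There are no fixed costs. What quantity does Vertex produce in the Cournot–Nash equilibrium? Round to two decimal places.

Each firm earns π_i = (309 - 3Q)q_i - 13q_i.
Setting ∂π_i/∂q_i = 0 with rivals' quantities fixed: 296 - 6q_i - 3·Σ_{j≠i} q_j = 0.
By symmetry each firm produces the same amount; substituting Σ_{j≠i} q_j = 2q_i yields q_i = 296/12 = 74/3.

24.67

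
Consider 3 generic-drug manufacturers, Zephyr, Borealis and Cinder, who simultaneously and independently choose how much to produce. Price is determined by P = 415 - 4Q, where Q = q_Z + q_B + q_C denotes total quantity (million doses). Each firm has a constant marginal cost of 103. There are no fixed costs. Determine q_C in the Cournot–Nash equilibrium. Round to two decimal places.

Each firm earns π_i = (415 - 4Q)q_i - 103q_i.
Setting ∂π_i/∂q_i = 0 with rivals' quantities fixed: 312 - 8q_i - 4·Σ_{j≠i} q_j = 0.
With identical firms every q_j equals q_i, so Σ_{j≠i} q_j = 2q_i and 312 = 16q_i, giving q_i = 39/2.

19.50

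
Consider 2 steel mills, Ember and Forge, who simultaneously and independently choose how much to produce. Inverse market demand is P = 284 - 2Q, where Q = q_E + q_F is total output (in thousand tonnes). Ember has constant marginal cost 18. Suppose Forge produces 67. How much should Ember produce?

33

With the rival's output fixed at 67, Ember's profit is π_E = (284 - 2·67 - 2q_E)q_E - (18q_E) = (150 - 2q_E)q_E - (18q_E).
∂π_E/∂q_E = 132 - 4q_E = 0, so q_E = 33.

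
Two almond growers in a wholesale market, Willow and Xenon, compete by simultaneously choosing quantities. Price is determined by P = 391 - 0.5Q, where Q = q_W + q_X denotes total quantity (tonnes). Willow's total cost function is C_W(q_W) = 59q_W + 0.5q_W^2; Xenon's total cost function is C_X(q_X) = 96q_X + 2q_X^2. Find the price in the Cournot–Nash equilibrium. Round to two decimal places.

Willow's profit: π_W = (391 - 0.5Q)q_W - (59q_W + (1/2)q_W²). Setting ∂π_W/∂q_W = 0: 332 - 2q_W - (1/2)(q_X) = 0.
Xenon's first-order condition: 295 - 5q_X - (1/2)(q_W) = 0.
Rearranging gives the reaction functions q_W = (332 - (1/2)q_X)/2 and q_X = (295 - (1/2)q_W)/5.
Solving the pair: q_W = 155.1282, q_X = 1696/39.
Total output Q = 198.6154, so price P = 391 - (1/2)·198.6154 = 291.6923.

291.69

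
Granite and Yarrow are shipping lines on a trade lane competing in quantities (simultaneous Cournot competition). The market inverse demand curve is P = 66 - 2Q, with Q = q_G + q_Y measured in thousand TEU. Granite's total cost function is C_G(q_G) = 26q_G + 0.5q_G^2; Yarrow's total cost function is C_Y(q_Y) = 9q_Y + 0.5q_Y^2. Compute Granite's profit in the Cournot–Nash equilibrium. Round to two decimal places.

41.93

Granite's profit: π_G = (66 - 2Q)q_G - (26q_G + (1/2)q_G²). Setting ∂π_G/∂q_G = 0: 40 - 5q_G - 2(q_Y) = 0.
Yarrow's first-order condition: 57 - 5q_Y - 2(q_G) = 0.
Rearranging gives the reaction functions q_G = (40 - 2q_Y)/5 and q_Y = (57 - 2q_G)/5.
Substituting one into the other gives q_G = 86/21 and q_Y = 205/21.
Price P = 66 - 2·(97/7) = 268/7.
Granite's profit: (268/7)·(86/21) - 26·(86/21) - (1/2)(86/21)² = 41.9274.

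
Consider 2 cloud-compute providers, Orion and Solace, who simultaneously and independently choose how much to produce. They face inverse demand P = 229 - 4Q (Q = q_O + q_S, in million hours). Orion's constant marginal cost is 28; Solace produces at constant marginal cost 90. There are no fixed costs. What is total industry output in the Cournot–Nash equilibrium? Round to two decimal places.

Orion's profit: π_O = (229 - 4Q)q_O - (28q_O). Setting ∂π_O/∂q_O = 0: 201 - 8q_O - 4(q_S) = 0.
Solace's first-order condition: 139 - 8q_S - 4(q_O) = 0.
Best responses: q_O = (201 - 4q_S)/8, q_S = (139 - 4q_O)/8.
Solving the pair: q_O = 263/12, q_S = 77/12.
Total output Q = 263/12 + 77/12 = 85/3.

28.33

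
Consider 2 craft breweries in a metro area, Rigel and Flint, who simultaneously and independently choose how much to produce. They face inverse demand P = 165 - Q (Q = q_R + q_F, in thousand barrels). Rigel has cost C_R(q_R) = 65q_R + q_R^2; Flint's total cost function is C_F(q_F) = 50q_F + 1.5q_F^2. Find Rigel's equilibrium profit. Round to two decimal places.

Rigel's profit: π_R = (165 - Q)q_R - (65q_R + q_R²). Setting ∂π_R/∂q_R = 0: 100 - 4q_R - (q_F) = 0.
Flint's profit: π_F = (165 - Q)q_F - (50q_F + (3/2)q_F²). Setting ∂π_F/∂q_F = 0: 115 - 5q_F - (q_R) = 0.
So q_R = (100 - q_F)/4 and q_F = (115 - q_R)/5.
Substituting one into the other gives q_R = 385/19 and q_F = 360/19.
Price P = 165 - 745/19 = 125.7895.
Rigel's profit: 125.7895·(385/19) - 65·(385/19) - (385/19)² = 821.1911.

821.19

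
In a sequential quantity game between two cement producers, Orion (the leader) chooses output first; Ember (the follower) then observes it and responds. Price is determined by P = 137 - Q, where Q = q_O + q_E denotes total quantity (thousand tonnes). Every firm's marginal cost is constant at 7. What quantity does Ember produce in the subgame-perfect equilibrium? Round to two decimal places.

The follower Ember best-responds to any q_O: π_E = (137 - Q)q_E - 7q_E.
Setting the follower's marginal profit to zero, 130 - q_O - 2q_E = 0, i.e. q_E = (130 - q_O)/2.
Orion substitutes q_E(q_O) into its own profit: π_O = q_O(137 - q_O - (130 - q_O)/2) - 7q_O = (72 - (1/2)q_O)q_O - 7q_O.
Leader FOC: 65 - q_O = 0, so q_O = 65.
Then q_E = (130 - 65)/2 = 65/2.

32.50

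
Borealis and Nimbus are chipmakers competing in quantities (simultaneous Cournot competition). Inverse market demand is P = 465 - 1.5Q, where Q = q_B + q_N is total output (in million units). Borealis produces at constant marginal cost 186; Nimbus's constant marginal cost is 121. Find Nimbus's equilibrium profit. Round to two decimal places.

12391.19

Borealis's profit: π_B = (465 - 1.5Q)q_B - (186q_B). Setting ∂π_B/∂q_B = 0: 279 - 3q_B - (3/2)(q_N) = 0.
Nimbus's profit: π_N = (465 - 1.5Q)q_N - (121q_N). Setting ∂π_N/∂q_N = 0: 344 - 3q_N - (3/2)(q_B) = 0.
Rearranging gives the reaction functions q_B = (279 - (3/2)q_N)/3 and q_N = (344 - (3/2)q_B)/3.
Solving the pair: q_B = 428/9, q_N = 818/9.
Price P = 465 - (3/2)·(1246/9) = 772/3.
Nimbus's profit: (772/3 - 121)·(818/9) = 12391.1852.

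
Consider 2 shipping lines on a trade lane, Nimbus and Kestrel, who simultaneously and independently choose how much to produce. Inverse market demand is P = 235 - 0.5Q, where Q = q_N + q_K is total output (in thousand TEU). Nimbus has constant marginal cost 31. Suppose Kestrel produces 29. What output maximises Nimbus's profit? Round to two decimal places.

With the rival's output fixed at 29, Nimbus's profit is π_N = (235 - (1/2)·29 - (1/2)q_N)q_N - (31q_N) = (441/2 - (1/2)q_N)q_N - (31q_N).
∂π_N/∂q_N = 379/2 - q_N = 0, so q_N = 379/2.

189.50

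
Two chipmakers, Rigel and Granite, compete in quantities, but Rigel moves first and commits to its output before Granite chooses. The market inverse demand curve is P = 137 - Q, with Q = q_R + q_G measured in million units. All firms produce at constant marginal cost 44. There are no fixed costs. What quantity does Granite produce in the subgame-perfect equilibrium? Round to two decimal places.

23.25

Solve by backward induction. Given q_R, the follower Granite maximises π_G = (137 - q_R - q_G)q_G - 44q_G.
Follower FOC: 93 - q_R - 2q_G = 0, so q_G(q_R) = (93 - q_R)/2.
Rigel substitutes q_G(q_R) into its own profit: π_R = q_R(137 - q_R - (93 - q_R)/2) - 44q_R = (181/2 - (1/2)q_R)q_R - 44q_R.
Maximising: ∂π_R/∂q_R = 93/2 - q_R = 0, giving q_R = 93/2.
Then q_G = (93 - 93/2)/2 = 93/4.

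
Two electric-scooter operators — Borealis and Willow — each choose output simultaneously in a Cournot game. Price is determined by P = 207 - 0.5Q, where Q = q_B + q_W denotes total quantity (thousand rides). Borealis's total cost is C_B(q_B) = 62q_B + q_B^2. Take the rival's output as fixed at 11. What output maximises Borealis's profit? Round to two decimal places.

46.50

With the rival's output fixed at 11, Borealis's profit is π_B = (207 - (1/2)·11 - (1/2)q_B)q_B - (62q_B + q_B²) = (403/2 - (1/2)q_B)q_B - (62q_B + q_B²).
∂π_B/∂q_B = 279/2 - 3q_B = 0, so q_B = 93/2.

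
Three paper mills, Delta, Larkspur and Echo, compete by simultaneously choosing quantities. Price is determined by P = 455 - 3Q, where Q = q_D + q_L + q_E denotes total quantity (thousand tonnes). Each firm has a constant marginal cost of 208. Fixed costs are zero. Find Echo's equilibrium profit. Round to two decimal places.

1271.02

A representative firm's profit is π_i = q_i(455 - 3Q) - 208q_i.
Setting ∂π_i/∂q_i = 0 with rivals' quantities fixed: 247 - 6q_i - 3·Σ_{j≠i} q_j = 0.
With identical firms every q_j equals q_i, so Σ_{j≠i} q_j = 2q_i and 247 = 12q_i, giving q_i = 247/12.
Price P = 455 - 3·(247/4) = 1079/4.
Echo's profit: (1079/4 - 208)·(247/12) = 1271.0208.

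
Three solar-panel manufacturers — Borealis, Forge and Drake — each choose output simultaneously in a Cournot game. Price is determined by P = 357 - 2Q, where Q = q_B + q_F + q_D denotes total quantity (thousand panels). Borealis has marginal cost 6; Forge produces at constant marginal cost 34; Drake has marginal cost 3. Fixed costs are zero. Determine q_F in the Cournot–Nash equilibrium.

Borealis's profit: π_B = (357 - 2Q)q_B - (6q_B). Setting ∂π_B/∂q_B = 0: 351 - 4q_B - 2(q_F + q_D) = 0.
Forge's profit: π_F = (357 - 2Q)q_F - (34q_F). Setting ∂π_F/∂q_F = 0: 323 - 4q_F - 2(q_B + q_D) = 0.
Drake's profit: π_D = (357 - 2Q)q_D - (3q_D). Setting ∂π_D/∂q_D = 0: 354 - 4q_D - 2(q_B + q_F) = 0.
Summing all 3 equations gives 1028 − 8Q = 0, hence Q = 257/2.
Back-substituting: q_B = (351 − 257)/2 = 47, q_F = (323 − 257)/2 = 33, q_D = (354 − 257)/2 = 97/2.

33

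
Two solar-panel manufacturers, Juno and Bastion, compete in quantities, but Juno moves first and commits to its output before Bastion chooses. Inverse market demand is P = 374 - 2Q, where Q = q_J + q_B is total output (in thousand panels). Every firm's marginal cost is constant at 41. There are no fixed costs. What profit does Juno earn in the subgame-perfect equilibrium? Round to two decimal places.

6930.56

The follower Bastion best-responds to any q_J: π_B = (374 - 2Q)q_B - 41q_B.
∂π_B/∂q_B = 333 - 2q_J - 4q_B = 0 gives the reaction function q_B = (333 - 2q_J)/4.
The leader anticipates this reaction. Substituting into P = 374 - 2Q gives P = 415/2 - q_J, so π_J = (415/2 - q_J)q_J - 41q_J.
Maximising: ∂π_J/∂q_J = 333/2 - 2q_J = 0, giving q_J = 333/4.
Then q_B = (333 - 2·(333/4))/4 = 333/8.
Price P = 374 - 2·(999/8) = 497/4.
Juno's profit: (497/4 - 41)·(333/4) = 6930.5625.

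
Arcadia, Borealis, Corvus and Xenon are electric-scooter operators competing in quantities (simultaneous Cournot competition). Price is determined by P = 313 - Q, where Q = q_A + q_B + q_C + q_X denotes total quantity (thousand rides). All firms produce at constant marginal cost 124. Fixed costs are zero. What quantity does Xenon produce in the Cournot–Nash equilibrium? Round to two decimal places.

37.80

A representative firm's profit is π_i = q_i(313 - Q) - 124q_i.
Setting ∂π_i/∂q_i = 0 with rivals' quantities fixed: 189 - 2q_i - Σ_{j≠i} q_j = 0.
By symmetry each firm produces the same amount; substituting Σ_{j≠i} q_j = 3q_i yields q_i = 189/5.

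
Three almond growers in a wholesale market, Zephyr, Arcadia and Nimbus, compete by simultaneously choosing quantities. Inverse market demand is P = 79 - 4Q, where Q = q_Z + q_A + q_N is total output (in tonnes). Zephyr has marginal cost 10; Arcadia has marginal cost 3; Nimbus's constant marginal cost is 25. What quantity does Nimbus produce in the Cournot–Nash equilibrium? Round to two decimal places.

1.06

Zephyr's profit: π_Z = (79 - 4Q)q_Z - (10q_Z). Setting ∂π_Z/∂q_Z = 0: 69 - 8q_Z - 4(q_A + q_N) = 0.
Arcadia's first-order condition: 76 - 8q_A - 4(q_Z + q_N) = 0.
Nimbus's profit: π_N = (79 - 4Q)q_N - (25q_N). Setting ∂π_N/∂q_N = 0: 54 - 8q_N - 4(q_Z + q_A) = 0.
Summing all 3 equations gives 199 − 16Q = 0, hence Q = 199/16.
Back-substituting: q_Z = (69 − 199/4)/4 = 77/16, q_A = (76 − 199/4)/4 = 105/16, q_N = (54 − 199/4)/4 = 17/16.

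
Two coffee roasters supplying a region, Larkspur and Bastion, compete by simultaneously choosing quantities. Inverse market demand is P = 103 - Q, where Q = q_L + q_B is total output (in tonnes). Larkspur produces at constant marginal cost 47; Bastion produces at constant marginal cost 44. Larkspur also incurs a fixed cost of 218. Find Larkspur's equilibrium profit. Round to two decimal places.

94.11

Larkspur's profit: π_L = (103 - Q)q_L - (47q_L). Setting ∂π_L/∂q_L = 0: 56 - 2q_L - (q_B) = 0.
Bastion's profit: π_B = (103 - Q)q_B - (44q_B). Setting ∂π_B/∂q_B = 0: 59 - 2q_B - (q_L) = 0.
Best responses: q_L = (56 - q_B)/2, q_B = (59 - q_L)/2.
Solving the pair: q_L = 53/3, q_B = 62/3.
Price P = 103 - 115/3 = 194/3.
Larkspur's profit: (194/3 - 47)·(53/3) - 218 = 847/9.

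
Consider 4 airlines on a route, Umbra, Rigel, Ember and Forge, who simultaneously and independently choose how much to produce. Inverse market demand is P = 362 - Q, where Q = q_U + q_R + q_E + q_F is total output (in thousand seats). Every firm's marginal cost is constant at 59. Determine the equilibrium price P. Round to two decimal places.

119.60

Each firm earns π_i = (362 - Q)q_i - 59q_i.
First-order condition (treating rivals' output as given): 303 - 2q_i - Σ_{j≠i} q_j = 0.
By symmetry each firm produces the same amount; substituting Σ_{j≠i} q_j = 3q_i yields q_i = 303/5.
Total output Q = 1212/5, so price P = 362 - 1212/5 = 598/5.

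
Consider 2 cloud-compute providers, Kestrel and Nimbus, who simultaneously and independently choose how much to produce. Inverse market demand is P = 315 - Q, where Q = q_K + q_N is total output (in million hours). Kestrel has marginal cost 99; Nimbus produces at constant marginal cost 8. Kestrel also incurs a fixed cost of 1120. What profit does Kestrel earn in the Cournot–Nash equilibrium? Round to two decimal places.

616.11

Kestrel's profit: π_K = (315 - Q)q_K - (99q_K). Setting ∂π_K/∂q_K = 0: 216 - 2q_K - (q_N) = 0.
Nimbus's profit: π_N = (315 - Q)q_N - (8q_N). Setting ∂π_N/∂q_N = 0: 307 - 2q_N - (q_K) = 0.
Best responses: q_K = (216 - q_N)/2, q_N = (307 - q_K)/2.
Substituting one into the other gives q_K = 125/3 and q_N = 398/3.
Price P = 315 - 523/3 = 422/3.
Kestrel's profit: (422/3 - 99)·(125/3) - 1120 = 616.1111.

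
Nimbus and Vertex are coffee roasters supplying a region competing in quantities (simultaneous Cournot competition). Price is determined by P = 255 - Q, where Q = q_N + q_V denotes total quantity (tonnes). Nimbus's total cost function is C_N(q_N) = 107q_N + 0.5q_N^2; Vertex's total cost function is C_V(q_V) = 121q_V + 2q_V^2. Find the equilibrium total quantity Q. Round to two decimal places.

59.29

Nimbus's profit: π_N = (255 - Q)q_N - (107q_N + (1/2)q_N²). Setting ∂π_N/∂q_N = 0: 148 - 3q_N - (q_V) = 0.
Vertex's first-order condition: 134 - 6q_V - (q_N) = 0.
Rearranging gives the reaction functions q_N = (148 - q_V)/3 and q_V = (134 - q_N)/6.
Substituting one into the other gives q_N = 754/17 and q_V = 254/17.
Total output Q = 754/17 + 254/17 = 1008/17.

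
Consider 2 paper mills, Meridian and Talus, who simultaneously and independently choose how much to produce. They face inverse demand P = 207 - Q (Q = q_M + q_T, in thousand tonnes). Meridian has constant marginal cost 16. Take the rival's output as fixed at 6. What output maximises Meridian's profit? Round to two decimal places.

With the rival's output fixed at 6, Meridian's profit is π_M = (207 - 6 - q_M)q_M - (16q_M) = (201 - q_M)q_M - (16q_M).
∂π_M/∂q_M = 185 - 2q_M = 0, so q_M = 185/2.

92.50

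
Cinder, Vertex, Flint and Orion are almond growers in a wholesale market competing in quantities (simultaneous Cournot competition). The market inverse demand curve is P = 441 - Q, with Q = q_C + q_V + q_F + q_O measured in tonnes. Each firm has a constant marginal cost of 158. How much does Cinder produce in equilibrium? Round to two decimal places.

56.60

Each firm earns π_i = (441 - Q)q_i - 158q_i.
First-order condition (treating rivals' output as given): 283 - 2q_i - Σ_{j≠i} q_j = 0.
By symmetry each firm produces the same amount; substituting Σ_{j≠i} q_j = 3q_i yields q_i = 283/5.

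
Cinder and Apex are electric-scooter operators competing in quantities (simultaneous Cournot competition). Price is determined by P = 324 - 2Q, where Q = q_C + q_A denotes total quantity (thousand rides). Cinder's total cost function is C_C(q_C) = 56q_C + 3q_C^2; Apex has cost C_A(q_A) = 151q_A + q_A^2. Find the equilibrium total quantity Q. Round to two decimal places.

43.86

Cinder's profit: π_C = (324 - 2Q)q_C - (56q_C + 3q_C²). Setting ∂π_C/∂q_C = 0: 268 - 10q_C - 2(q_A) = 0.
Apex's profit: π_A = (324 - 2Q)q_A - (151q_A + q_A²). Setting ∂π_A/∂q_A = 0: 173 - 6q_A - 2(q_C) = 0.
Rearranging gives the reaction functions q_C = (268 - 2q_A)/10 and q_A = (173 - 2q_C)/6.
Substituting one into the other gives q_C = 631/28 and q_A = 597/28.
Total output Q = 631/28 + 597/28 = 307/7.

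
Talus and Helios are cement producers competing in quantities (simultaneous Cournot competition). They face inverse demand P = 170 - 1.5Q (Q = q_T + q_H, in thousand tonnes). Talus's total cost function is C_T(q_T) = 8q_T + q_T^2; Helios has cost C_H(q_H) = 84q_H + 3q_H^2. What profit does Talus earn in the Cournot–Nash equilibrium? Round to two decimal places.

Talus's profit: π_T = (170 - 1.5Q)q_T - (8q_T + q_T²). Setting ∂π_T/∂q_T = 0: 162 - 5q_T - (3/2)(q_H) = 0.
Helios's first-order condition: 86 - 9q_H - (3/2)(q_T) = 0.
Rearranging gives the reaction functions q_T = (162 - (3/2)q_H)/5 and q_H = (86 - (3/2)q_T)/9.
Substituting one into the other gives q_T = 1772/57 and q_H = 748/171.
Price P = 170 - (3/2)·35.4620 = 116.8070.
Talus's profit: 116.8070·(1772/57) - 8·(1772/57) - (1772/57)² = 2416.1157.

2416.12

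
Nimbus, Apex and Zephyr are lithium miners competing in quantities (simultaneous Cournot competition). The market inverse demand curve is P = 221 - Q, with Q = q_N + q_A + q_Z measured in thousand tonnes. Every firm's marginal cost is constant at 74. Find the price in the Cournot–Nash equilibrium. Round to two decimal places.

110.75

Each firm earns π_i = (221 - Q)q_i - 74q_i.
Setting ∂π_i/∂q_i = 0 with rivals' quantities fixed: 147 - 2q_i - Σ_{j≠i} q_j = 0.
With identical firms every q_j equals q_i, so Σ_{j≠i} q_j = 2q_i and 147 = 4q_i, giving q_i = 147/4.
Total output Q = 441/4, so price P = 221 - 441/4 = 443/4.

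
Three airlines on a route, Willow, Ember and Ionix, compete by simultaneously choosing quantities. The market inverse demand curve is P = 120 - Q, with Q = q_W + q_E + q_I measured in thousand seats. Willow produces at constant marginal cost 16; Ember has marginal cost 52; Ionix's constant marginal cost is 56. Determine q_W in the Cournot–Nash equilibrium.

Willow's profit: π_W = (120 - Q)q_W - (16q_W). Setting ∂π_W/∂q_W = 0: 104 - 2q_W - (q_E + q_I) = 0.
Ember's profit: π_E = (120 - Q)q_E - (52q_E). Setting ∂π_E/∂q_E = 0: 68 - 2q_E - (q_W + q_I) = 0.
Ionix's profit: π_I = (120 - Q)q_I - (56q_I). Setting ∂π_I/∂q_I = 0: 64 - 2q_I - (q_W + q_E) = 0.
Adding the 3 conditions: 236 − 2Q − 2Q = 0, i.e. Q = 59.
Back-substituting: q_W = (104 − 59) = 45, q_E = (68 − 59) = 9, q_I = (64 − 59) = 5.

45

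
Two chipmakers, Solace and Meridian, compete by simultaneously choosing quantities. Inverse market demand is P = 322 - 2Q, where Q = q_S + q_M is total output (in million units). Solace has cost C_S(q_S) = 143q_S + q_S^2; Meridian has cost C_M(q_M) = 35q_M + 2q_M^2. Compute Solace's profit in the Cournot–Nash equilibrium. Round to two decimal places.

Solace's profit: π_S = (322 - 2Q)q_S - (143q_S + q_S²). Setting ∂π_S/∂q_S = 0: 179 - 6q_S - 2(q_M) = 0.
Meridian's profit: π_M = (322 - 2Q)q_M - (35q_M + 2q_M²). Setting ∂π_M/∂q_M = 0: 287 - 8q_M - 2(q_S) = 0.
So q_S = (179 - 2q_M)/6 and q_M = (287 - 2q_S)/8.
Substituting one into the other gives q_S = 39/2 and q_M = 31.
Price P = 322 - 2·(101/2) = 221.
Solace's profit: 221·(39/2) - 143·(39/2) - (39/2)² = 1140.7500.

1140.75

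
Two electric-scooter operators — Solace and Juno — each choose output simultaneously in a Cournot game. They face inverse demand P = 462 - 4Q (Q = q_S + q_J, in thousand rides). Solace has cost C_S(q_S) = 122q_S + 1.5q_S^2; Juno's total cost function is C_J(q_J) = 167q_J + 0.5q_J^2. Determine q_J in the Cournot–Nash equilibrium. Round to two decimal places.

22.71

Solace's profit: π_S = (462 - 4Q)q_S - (122q_S + (3/2)q_S²). Setting ∂π_S/∂q_S = 0: 340 - 11q_S - 4(q_J) = 0.
Juno's first-order condition: 295 - 9q_J - 4(q_S) = 0.
Rearranging gives the reaction functions q_S = (340 - 4q_J)/11 and q_J = (295 - 4q_S)/9.
Substituting one into the other gives q_S = 1880/83 and q_J = 1885/83.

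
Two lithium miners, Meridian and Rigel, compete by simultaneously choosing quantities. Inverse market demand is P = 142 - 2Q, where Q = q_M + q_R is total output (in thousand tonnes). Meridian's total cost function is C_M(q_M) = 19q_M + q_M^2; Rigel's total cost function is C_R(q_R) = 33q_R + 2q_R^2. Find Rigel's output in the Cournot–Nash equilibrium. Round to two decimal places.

Meridian's profit: π_M = (142 - 2Q)q_M - (19q_M + q_M²). Setting ∂π_M/∂q_M = 0: 123 - 6q_M - 2(q_R) = 0.
Rigel's first-order condition: 109 - 8q_R - 2(q_M) = 0.
Best responses: q_M = (123 - 2q_R)/6, q_R = (109 - 2q_M)/8.
Substituting one into the other gives q_M = 383/22 and q_R = 102/11.

9.27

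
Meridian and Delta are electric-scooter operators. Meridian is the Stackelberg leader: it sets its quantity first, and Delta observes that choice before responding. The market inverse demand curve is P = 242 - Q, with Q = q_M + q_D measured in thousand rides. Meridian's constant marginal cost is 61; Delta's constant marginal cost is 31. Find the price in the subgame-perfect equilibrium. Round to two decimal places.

98.75

The follower Delta best-responds to any q_M: π_D = (242 - Q)q_D - 31q_D.
Setting the follower's marginal profit to zero, 211 - q_M - 2q_D = 0, i.e. q_D = (211 - q_M)/2.
The leader anticipates this reaction. Substituting into P = 242 - Q gives P = 273/2 - (1/2)q_M, so π_M = (273/2 - (1/2)q_M)q_M - 61q_M.
Leader FOC: 151/2 - q_M = 0, so q_M = 151/2.
Then q_D = (211 - 151/2)/2 = 271/4.
Total output Q = 573/4, so price P = 242 - 573/4 = 395/4.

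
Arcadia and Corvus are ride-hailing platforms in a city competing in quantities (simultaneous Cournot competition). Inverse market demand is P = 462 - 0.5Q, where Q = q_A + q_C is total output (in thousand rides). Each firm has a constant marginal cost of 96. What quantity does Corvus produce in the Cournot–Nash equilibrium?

244

Each firm earns π_i = (462 - 0.5Q)q_i - 96q_i.
Setting ∂π_i/∂q_i = 0 with rivals' quantities fixed: 366 - q_i - (1/2)q_j = 0.
By symmetry each firm produces the same amount; substituting q_j = q_i yields q_i = 366/(3/2) = 244.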